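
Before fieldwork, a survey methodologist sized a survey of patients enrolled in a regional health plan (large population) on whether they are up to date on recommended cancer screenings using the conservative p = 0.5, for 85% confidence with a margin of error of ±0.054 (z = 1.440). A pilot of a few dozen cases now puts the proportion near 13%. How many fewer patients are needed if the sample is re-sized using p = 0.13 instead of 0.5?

Conservative (p = 0.5): n = 1.440² × 0.25 / 0.054² ≈ 177.78 → 178.
Using p = 0.13: p(1−p) = 0.1131, so n = 1.440² × 0.1131 / 0.054² ≈ 80.43 → 81.
Reduction: 178 − 81 = 97.

97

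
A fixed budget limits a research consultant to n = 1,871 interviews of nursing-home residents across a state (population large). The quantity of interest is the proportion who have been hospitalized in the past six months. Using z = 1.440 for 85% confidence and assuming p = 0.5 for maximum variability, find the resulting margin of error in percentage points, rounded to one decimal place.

SE(p̂) = √[p(1−p)/n] = √[0.2500/1871] = 0.01156.
E = z × SE = 1.440 × 0.01156 = 0.01665, or 1.7 percentage points.

1.7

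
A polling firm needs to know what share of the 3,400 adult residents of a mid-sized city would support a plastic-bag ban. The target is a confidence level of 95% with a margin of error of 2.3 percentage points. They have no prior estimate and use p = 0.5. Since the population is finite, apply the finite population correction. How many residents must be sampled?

For 95% confidence, z = 1.960.
Unadjusted: n₀ = 1.960² × 0.50 × 0.50 / 0.023² ≈ 1815.50, so n₀ = 1816.
Finite population correction with N = 3,400: n = n₀ / (1 + (n₀−1)/N) = 1816 / (1 + 1815/3400) = 1816 / 1.5338 ≈ 1183.97.
Rounding up, n = 1184.

1184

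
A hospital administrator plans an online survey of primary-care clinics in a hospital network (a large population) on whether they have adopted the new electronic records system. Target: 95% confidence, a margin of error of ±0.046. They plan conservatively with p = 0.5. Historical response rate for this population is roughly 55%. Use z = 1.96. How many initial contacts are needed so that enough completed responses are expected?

Completed interviews needed: n₀ = 1.96² × 0.2500 / 0.046² ≈ 453.88 → 454.
At a 55% response rate, contacts needed = 454 / 0.55 ≈ 825.45 → 826.

826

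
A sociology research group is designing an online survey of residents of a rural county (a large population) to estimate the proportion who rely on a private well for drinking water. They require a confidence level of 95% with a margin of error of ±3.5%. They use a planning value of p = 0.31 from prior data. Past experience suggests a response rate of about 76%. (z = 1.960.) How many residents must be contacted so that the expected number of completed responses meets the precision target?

Completed interviews needed: n₀ = 1.960² × 0.2139 / 0.035² ≈ 670.79 → 671.
At a 76% response rate, contacts needed = 671 / 0.76 ≈ 882.89 → 883.

883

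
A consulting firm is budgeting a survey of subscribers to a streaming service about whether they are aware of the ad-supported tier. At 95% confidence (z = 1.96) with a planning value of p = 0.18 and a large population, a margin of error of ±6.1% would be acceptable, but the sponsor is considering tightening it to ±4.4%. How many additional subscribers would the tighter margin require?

140

At ±6.1%: n = 1.96² × 0.1476 / 0.061² ≈ 152.38 → 153.
At ±4.4%: n = 1.96² × 0.1476 / 0.044² ≈ 292.88 → 293.
Additional respondents: 293 − 153 = 140.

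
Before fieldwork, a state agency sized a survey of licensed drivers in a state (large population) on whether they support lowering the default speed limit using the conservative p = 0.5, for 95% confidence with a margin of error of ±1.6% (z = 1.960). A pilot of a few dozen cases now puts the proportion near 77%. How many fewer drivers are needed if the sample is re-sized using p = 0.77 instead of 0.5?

Conservative (p = 0.5): n = 1.960² × 0.25 / 0.016² ≈ 3751.56 → 3752.
Using p = 0.77: p(1−p) = 0.1771, so n = 1.960² × 0.1771 / 0.016² ≈ 2657.61 → 2658.
Reduction: 3752 − 2658 = 1094.

1094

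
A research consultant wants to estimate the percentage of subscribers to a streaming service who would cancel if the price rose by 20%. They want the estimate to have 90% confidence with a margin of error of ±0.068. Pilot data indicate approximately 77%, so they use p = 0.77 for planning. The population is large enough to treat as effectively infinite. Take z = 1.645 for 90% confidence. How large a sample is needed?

104

With p = 0.77, p(1−p) = 0.1771.
n = z²·p(1−p)/E² = 1.645² × 0.1771 / 0.068² = 2.7060 × 0.1771 / 0.004624 ≈ 103.64.
Rounding up gives n = 104.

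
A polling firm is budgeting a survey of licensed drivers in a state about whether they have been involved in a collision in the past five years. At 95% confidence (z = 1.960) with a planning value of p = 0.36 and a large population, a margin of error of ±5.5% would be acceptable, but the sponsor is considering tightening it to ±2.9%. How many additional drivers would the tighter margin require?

At ±5.5%: n = 1.960² × 0.2304 / 0.055² ≈ 292.60 → 293.
At ±2.9%: n = 1.960² × 0.2304 / 0.029² ≈ 1052.44 → 1053.
Additional respondents: 1053 − 293 = 760.

760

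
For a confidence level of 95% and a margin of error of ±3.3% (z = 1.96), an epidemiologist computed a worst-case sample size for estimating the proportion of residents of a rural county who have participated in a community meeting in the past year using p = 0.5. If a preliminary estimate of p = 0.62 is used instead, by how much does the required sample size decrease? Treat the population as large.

50

Conservative (p = 0.5): n = 1.96² × 0.25 / 0.033² ≈ 881.91 → 882.
Using p = 0.62: p(1−p) = 0.2356, so n = 1.96² × 0.2356 / 0.033² ≈ 831.11 → 832.
Reduction: 882 − 832 = 50.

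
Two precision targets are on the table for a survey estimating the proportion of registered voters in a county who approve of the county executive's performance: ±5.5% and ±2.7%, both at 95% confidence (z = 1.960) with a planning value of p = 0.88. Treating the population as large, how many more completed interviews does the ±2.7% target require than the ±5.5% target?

422

At ±5.5%: n = 1.960² × 0.1056 / 0.055² ≈ 134.11 → 135.
At ±2.7%: n = 1.960² × 0.1056 / 0.027² ≈ 556.48 → 557.
Additional respondents: 557 − 135 = 422.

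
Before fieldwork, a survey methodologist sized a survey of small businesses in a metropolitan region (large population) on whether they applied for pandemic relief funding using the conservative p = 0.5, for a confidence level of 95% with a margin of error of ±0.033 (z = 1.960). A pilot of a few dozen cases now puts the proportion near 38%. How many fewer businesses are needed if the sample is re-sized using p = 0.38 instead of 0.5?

50

Conservative (p = 0.5): n = 1.960² × 0.25 / 0.033² ≈ 881.91 → 882.
Using p = 0.38: p(1−p) = 0.2356, so n = 1.960² × 0.2356 / 0.033² ≈ 831.11 → 832.
Reduction: 882 − 832 = 50.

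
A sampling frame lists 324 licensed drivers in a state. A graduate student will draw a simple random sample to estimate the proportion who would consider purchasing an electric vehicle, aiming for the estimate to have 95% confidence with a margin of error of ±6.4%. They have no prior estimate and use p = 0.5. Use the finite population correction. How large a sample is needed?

For 95% confidence, z = 1.960.
Unadjusted: n₀ = 1.960² × 0.50 × 0.50 / 0.064² ≈ 234.47, so n₀ = 235.
Finite population correction with N = 324: n = n₀ / (1 + (n₀−1)/N) = 235 / (1 + 234/324) = 235 / 1.7222 ≈ 136.45.
Rounding up, n = 137.

137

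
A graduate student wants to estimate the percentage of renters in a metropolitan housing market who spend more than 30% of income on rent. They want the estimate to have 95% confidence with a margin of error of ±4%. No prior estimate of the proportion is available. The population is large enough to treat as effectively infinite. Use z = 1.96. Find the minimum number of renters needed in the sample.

With no prior estimate, use p = 0.5, giving p(1−p) = 0.25.
n = z²·p(1−p)/E² = 1.96² × 0.2500 / 0.040² = 3.8416 × 0.2500 / 0.001600 ≈ 600.25.
Rounding up gives n = 601.

601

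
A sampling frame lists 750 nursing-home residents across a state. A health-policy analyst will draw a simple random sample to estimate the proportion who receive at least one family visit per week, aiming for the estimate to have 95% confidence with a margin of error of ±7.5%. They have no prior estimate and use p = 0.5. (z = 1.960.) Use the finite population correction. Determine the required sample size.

140

Unadjusted: n₀ = 1.960² × 0.50 × 0.50 / 0.075² ≈ 170.74, so n₀ = 171.
Finite population correction with N = 750: n = n₀ / (1 + (n₀−1)/N) = 171 / (1 + 170/750) = 171 / 1.2267 ≈ 139.40.
Rounding up, n = 140.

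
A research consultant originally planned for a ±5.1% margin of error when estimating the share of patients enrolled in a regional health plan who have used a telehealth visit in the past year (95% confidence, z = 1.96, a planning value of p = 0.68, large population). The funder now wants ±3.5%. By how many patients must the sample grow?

At ±5.1%: n = 1.96² × 0.2176 / 0.051² ≈ 321.39 → 322.
At ±3.5%: n = 1.96² × 0.2176 / 0.035² ≈ 682.39 → 683.
Additional respondents: 683 − 322 = 361.

361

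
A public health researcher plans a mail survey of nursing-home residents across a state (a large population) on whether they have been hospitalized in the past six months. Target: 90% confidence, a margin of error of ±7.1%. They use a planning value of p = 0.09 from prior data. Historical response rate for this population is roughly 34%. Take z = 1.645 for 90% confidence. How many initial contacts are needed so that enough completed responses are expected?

Completed interviews needed: n₀ = 1.645² × 0.0819 / 0.071² ≈ 43.96 → 44.
At a 34% response rate, contacts needed = 44 / 0.34 ≈ 129.41 → 130.

130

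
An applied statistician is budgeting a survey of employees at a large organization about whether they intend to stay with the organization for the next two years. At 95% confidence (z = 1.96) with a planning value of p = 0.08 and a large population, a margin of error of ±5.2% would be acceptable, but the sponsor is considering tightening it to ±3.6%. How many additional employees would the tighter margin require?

At ±5.2%: n = 1.96² × 0.0736 / 0.052² ≈ 104.56 → 105.
At ±3.6%: n = 1.96² × 0.0736 / 0.036² ≈ 218.16 → 219.
Additional respondents: 219 − 105 = 114.

114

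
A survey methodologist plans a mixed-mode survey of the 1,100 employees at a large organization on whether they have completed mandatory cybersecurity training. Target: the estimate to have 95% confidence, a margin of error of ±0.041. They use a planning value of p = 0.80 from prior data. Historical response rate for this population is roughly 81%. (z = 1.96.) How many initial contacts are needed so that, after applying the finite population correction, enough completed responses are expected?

Completed interviews needed (unadjusted): n₀ = 1.96² × 0.1600 / 0.041² ≈ 365.65 → 366.
FPC for N = 1,100: n = 366 / (1 + 365/1100) = 366 / 1.3318 ≈ 274.81 → 275.
At an 81% response rate, contacts needed = 275 / 0.81 ≈ 339.51 → 340.

340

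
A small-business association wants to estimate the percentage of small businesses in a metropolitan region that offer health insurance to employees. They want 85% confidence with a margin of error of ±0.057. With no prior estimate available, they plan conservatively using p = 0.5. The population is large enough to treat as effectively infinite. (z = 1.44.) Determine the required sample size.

160

With p = 0.5, p(1−p) = 0.25.
n = z²·p(1−p)/E² = 1.44² × 0.2500 / 0.057² = 2.0736 × 0.2500 / 0.003249 ≈ 159.56.
Rounding up gives n = 160.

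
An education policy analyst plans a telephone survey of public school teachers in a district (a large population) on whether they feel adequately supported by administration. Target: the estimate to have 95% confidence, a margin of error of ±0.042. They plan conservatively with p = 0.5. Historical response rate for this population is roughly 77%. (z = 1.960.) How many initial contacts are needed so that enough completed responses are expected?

Completed interviews needed: n₀ = 1.960² × 0.2500 / 0.042² ≈ 544.44 → 545.
At a 77% response rate, contacts needed = 545 / 0.77 ≈ 707.79 → 708.

708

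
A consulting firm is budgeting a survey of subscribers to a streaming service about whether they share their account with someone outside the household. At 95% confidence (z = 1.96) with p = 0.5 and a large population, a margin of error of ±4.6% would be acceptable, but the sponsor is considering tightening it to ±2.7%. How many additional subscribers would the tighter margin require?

At ±4.6%: n = 1.96² × 0.2500 / 0.046² ≈ 453.88 → 454.
At ±2.7%: n = 1.96² × 0.2500 / 0.027² ≈ 1317.42 → 1318.
Additional respondents: 1318 − 454 = 864.

864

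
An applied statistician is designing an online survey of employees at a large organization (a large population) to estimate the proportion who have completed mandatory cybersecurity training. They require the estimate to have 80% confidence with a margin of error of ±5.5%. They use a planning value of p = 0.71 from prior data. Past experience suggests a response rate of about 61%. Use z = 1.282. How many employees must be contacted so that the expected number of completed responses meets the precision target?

184

Completed interviews needed: n₀ = 1.282² × 0.2059 / 0.055² ≈ 111.87 → 112.
At a 61% response rate, contacts needed = 112 / 0.61 ≈ 183.61 → 184.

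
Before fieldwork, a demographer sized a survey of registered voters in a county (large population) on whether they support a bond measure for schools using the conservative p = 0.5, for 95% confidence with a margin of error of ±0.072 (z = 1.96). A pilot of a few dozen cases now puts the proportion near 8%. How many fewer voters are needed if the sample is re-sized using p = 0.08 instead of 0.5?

131

Conservative (p = 0.5): n = 1.96² × 0.25 / 0.072² ≈ 185.26 → 186.
Using p = 0.08: p(1−p) = 0.0736, so n = 1.96² × 0.0736 / 0.072² ≈ 54.54 → 55.
Reduction: 186 − 55 = 131.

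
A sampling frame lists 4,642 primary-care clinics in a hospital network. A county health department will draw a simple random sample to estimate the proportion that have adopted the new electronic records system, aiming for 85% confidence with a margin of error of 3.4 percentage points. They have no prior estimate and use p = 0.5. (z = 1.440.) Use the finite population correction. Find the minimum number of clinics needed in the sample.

Unadjusted: n₀ = 1.440² × 0.50 × 0.50 / 0.034² ≈ 448.44, so n₀ = 449.
Finite population correction with N = 4,642: n = n₀ / (1 + (n₀−1)/N) = 449 / (1 + 448/4642) = 449 / 1.0965 ≈ 409.48.
Rounding up, n = 410.

410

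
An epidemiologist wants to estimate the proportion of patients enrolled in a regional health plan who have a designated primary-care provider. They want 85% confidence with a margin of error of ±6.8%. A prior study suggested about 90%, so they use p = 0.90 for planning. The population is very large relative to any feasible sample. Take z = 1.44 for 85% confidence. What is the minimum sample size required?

41

With p = 0.90, p(1−p) = 0.0900.
n = z²·p(1−p)/E² = 1.44² × 0.0900 / 0.068² = 2.0736 × 0.0900 / 0.004624 ≈ 40.36.
Rounding up gives n = 41.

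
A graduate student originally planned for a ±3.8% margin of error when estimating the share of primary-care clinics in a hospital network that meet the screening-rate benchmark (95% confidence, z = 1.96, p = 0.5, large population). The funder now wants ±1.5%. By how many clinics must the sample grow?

3603

At ±3.8%: n = 1.96² × 0.2500 / 0.038² ≈ 665.10 → 666.
At ±1.5%: n = 1.96² × 0.2500 / 0.015² ≈ 4268.44 → 4269.
Additional respondents: 4269 − 666 = 3603.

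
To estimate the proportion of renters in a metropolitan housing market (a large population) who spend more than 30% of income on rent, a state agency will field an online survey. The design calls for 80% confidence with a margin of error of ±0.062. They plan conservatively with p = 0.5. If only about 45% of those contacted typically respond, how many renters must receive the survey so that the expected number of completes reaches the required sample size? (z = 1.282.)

Completed interviews needed: n₀ = 1.282² × 0.2500 / 0.062² ≈ 106.89 → 107.
At a 45% response rate, contacts needed = 107 / 0.45 ≈ 237.78 → 238.

238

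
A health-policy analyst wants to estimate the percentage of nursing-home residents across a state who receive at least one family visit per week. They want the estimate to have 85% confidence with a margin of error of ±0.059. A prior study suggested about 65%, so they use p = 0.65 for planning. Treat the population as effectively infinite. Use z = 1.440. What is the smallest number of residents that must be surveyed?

With p = 0.65, p(1−p) = 0.2275.
n = z²·p(1−p)/E² = 1.440² × 0.2275 / 0.059² = 2.0736 × 0.2275 / 0.003481 ≈ 135.52.
Rounding up gives n = 136.

136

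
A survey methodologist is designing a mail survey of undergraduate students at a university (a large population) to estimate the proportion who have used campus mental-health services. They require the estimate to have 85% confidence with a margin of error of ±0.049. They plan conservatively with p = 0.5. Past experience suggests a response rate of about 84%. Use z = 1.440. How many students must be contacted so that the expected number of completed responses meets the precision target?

Completed interviews needed: n₀ = 1.440² × 0.2500 / 0.049² ≈ 215.91 → 216.
At an 84% response rate, contacts needed = 216 / 0.84 ≈ 257.14 → 258.

258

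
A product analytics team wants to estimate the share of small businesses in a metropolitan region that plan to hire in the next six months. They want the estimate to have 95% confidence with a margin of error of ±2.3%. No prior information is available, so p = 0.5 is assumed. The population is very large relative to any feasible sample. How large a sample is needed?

1816

For 95% confidence, z = 1.960.
With p = 0.5, p(1−p) = 0.25.
n = z²·p(1−p)/E² = 1.960² × 0.2500 / 0.023² = 3.8416 × 0.2500 / 0.000529 ≈ 1815.50.
Rounding up gives n = 1816.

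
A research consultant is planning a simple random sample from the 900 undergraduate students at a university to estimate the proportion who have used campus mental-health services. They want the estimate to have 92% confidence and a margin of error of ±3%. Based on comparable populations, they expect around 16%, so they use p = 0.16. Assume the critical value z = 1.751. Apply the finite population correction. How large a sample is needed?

Unadjusted: n₀ = 1.751² × 0.16 × 0.84 / 0.030² ≈ 457.86, so n₀ = 458.
Finite population correction with N = 900: n = n₀ / (1 + (n₀−1)/N) = 458 / (1 + 457/900) = 458 / 1.5078 ≈ 303.76.
Rounding up, n = 304.

304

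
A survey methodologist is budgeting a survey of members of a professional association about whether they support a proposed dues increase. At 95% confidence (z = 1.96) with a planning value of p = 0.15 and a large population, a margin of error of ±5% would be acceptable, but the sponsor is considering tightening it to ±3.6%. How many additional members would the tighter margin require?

At ±5%: n = 1.96² × 0.1275 / 0.050² ≈ 195.92 → 196.
At ±3.6%: n = 1.96² × 0.1275 / 0.036² ≈ 377.94 → 378.
Additional respondents: 378 − 196 = 182.

182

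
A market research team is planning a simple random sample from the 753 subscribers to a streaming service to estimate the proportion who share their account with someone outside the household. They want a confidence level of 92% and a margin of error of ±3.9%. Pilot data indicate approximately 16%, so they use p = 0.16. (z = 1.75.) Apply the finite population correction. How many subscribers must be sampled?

200

Unadjusted: n₀ = 1.75² × 0.16 × 0.84 / 0.039² ≈ 270.61, so n₀ = 271.
Finite population correction with N = 753: n = n₀ / (1 + (n₀−1)/N) = 271 / (1 + 270/753) = 271 / 1.3586 ≈ 199.48.
Rounding up, n = 200.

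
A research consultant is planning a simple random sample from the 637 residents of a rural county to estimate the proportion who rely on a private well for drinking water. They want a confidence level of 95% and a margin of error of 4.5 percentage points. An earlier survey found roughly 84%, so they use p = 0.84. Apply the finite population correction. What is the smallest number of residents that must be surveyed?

183

For 95% confidence, z = 1.960.
Unadjusted: n₀ = 1.960² × 0.84 × 0.16 / 0.045² ≈ 254.97, so n₀ = 255.
Finite population correction with N = 637: n = n₀ / (1 + (n₀−1)/N) = 255 / (1 + 254/637) = 255 / 1.3987 ≈ 182.31.
Rounding up, n = 183.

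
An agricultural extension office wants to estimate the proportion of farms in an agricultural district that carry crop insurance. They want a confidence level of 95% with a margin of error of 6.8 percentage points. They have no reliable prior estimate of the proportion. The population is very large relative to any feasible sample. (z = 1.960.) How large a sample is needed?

208

With no prior estimate, use p = 0.5, giving p(1−p) = 0.25.
n = z²·p(1−p)/E² = 1.960² × 0.2500 / 0.068² = 3.8416 × 0.2500 / 0.004624 ≈ 207.70.
Rounding up gives n = 208.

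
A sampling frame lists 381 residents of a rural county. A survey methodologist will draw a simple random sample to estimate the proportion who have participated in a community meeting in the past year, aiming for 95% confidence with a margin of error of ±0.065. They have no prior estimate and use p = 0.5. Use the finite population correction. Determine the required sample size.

For 95% confidence, z = 1.960.
Unadjusted: n₀ = 1.960² × 0.50 × 0.50 / 0.065² ≈ 227.31, so n₀ = 228.
Finite population correction with N = 381: n = n₀ / (1 + (n₀−1)/N) = 228 / (1 + 227/381) = 228 / 1.5958 ≈ 142.88.
Rounding up, n = 143.

143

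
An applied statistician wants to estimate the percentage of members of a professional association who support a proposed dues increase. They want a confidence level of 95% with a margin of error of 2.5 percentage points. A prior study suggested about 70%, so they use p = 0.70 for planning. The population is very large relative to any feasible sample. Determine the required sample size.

1291

For 95% confidence, z = 1.96.
With p = 0.70, p(1−p) = 0.2100.
n = z²·p(1−p)/E² = 1.96² × 0.2100 / 0.025² = 3.8416 × 0.2100 / 0.000625 ≈ 1290.78.
Rounding up gives n = 1291.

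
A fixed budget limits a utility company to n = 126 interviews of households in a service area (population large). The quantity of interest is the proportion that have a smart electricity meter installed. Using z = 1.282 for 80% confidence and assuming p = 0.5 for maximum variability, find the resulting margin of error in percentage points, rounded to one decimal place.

5.7

SE(p̂) = √[p(1−p)/n] = √[0.2500/126] = 0.04454.
E = z × SE = 1.282 × 0.04454 = 0.05710, or 5.7 percentage points.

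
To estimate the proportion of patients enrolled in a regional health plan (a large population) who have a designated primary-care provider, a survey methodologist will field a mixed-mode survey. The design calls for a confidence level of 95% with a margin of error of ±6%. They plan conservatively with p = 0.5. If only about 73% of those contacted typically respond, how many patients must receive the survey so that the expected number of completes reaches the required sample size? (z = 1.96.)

366

Completed interviews needed: n₀ = 1.96² × 0.2500 / 0.060² ≈ 266.78 → 267.
At a 73% response rate, contacts needed = 267 / 0.73 ≈ 365.75 → 366.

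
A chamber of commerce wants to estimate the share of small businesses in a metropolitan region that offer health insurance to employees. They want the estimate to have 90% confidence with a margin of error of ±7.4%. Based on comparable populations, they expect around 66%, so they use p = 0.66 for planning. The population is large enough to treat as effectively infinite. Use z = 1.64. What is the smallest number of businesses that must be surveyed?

111

With p = 0.66, p(1−p) = 0.2244.
n = z²·p(1−p)/E² = 1.64² × 0.2244 / 0.074² = 2.6896 × 0.2244 / 0.005476 ≈ 110.22.
Rounding up gives n = 111.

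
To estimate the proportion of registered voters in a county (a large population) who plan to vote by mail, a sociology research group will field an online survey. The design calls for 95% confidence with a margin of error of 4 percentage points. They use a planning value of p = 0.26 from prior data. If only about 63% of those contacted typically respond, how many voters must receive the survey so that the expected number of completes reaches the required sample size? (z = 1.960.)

Completed interviews needed: n₀ = 1.960² × 0.1924 / 0.040² ≈ 461.95 → 462.
At a 63% response rate, contacts needed = 462 / 0.63 ≈ 733.33 → 734.

734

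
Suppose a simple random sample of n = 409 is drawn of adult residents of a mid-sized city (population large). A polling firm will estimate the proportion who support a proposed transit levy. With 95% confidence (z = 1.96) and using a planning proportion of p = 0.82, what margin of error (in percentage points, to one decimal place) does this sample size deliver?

3.7

SE(p̂) = √[p(1−p)/n] = √[0.1476/409] = 0.01900.
E = z × SE = 1.96 × 0.01900 = 0.03723, or 3.7 percentage points.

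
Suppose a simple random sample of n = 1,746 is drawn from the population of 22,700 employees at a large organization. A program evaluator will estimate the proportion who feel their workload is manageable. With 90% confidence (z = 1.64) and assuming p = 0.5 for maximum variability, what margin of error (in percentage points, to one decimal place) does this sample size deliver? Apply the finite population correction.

Finite-population factor: (N−n)/(N−1) = (22700−1746)/(22700−1) = 0.9231.
SE(p̂) = √[p(1−p)/n · (N−n)/(N−1)] = √[0.2500/1746 × 0.9231] = 0.01150.
E = z × SE = 1.64 × 0.01150 = 0.01885 ≈ 1.9 percentage points.

1.9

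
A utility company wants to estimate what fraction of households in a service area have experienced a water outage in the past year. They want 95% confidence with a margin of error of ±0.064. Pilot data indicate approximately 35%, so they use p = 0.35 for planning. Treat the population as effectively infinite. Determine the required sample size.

214

For 95% confidence, z = 1.960.
With p = 0.35, p(1−p) = 0.2275.
n = z²·p(1−p)/E² = 1.960² × 0.2275 / 0.064² = 3.8416 × 0.2275 / 0.004096 ≈ 213.37.
Rounding up gives n = 214.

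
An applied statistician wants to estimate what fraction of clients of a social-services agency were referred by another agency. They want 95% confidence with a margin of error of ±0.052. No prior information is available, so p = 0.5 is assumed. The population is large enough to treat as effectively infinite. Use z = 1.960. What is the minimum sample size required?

356

With p = 0.5, p(1−p) = 0.25.
n = z²·p(1−p)/E² = 1.960² × 0.2500 / 0.052² = 3.8416 × 0.2500 / 0.002704 ≈ 355.18.
Rounding up gives n = 356.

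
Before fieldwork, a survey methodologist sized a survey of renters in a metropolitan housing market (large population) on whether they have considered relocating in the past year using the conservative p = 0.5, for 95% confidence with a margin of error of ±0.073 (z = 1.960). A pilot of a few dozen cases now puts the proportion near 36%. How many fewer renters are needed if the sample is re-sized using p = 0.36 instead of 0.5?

14

Conservative (p = 0.5): n = 1.960² × 0.25 / 0.073² ≈ 180.22 → 181.
Using p = 0.36: p(1−p) = 0.2304, so n = 1.960² × 0.2304 / 0.073² ≈ 166.09 → 167.
Reduction: 181 − 167 = 14.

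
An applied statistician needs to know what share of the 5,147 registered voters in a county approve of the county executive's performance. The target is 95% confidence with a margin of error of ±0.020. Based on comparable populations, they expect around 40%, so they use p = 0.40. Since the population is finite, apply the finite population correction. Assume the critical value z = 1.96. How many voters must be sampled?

Unadjusted: n₀ = 1.96² × 0.40 × 0.60 / 0.020² ≈ 2304.96, so n₀ = 2305.
Finite population correction with N = 5,147: n = n₀ / (1 + (n₀−1)/N) = 2305 / (1 + 2304/5147) = 2305 / 1.4476 ≈ 1592.25.
Rounding up, n = 1593.

1593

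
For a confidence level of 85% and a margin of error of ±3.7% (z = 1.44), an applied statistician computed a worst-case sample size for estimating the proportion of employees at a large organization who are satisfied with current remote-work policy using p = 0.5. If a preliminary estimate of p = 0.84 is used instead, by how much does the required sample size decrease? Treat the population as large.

Conservative (p = 0.5): n = 1.44² × 0.25 / 0.037² ≈ 378.67 → 379.
Using p = 0.84: p(1−p) = 0.1344, so n = 1.44² × 0.1344 / 0.037² ≈ 203.57 → 204.
Reduction: 379 − 204 = 175.

175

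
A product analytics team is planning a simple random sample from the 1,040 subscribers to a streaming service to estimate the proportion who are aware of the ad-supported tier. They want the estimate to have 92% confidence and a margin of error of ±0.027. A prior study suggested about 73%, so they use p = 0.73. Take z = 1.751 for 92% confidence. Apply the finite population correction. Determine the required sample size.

462

Unadjusted: n₀ = 1.751² × 0.73 × 0.27 / 0.027² ≈ 828.96, so n₀ = 829.
Finite population correction with N = 1,040: n = n₀ / (1 + (n₀−1)/N) = 829 / (1 + 828/1040) = 829 / 1.7962 ≈ 461.54.
Rounding up, n = 462.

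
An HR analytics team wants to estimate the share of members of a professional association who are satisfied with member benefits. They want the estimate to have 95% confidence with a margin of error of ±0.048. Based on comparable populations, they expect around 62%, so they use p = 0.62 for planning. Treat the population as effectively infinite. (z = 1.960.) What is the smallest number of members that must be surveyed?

393

With p = 0.62, p(1−p) = 0.2356.
n = z²·p(1−p)/E² = 1.960² × 0.2356 / 0.048² = 3.8416 × 0.2356 / 0.002304 ≈ 392.83.
Rounding up gives n = 393.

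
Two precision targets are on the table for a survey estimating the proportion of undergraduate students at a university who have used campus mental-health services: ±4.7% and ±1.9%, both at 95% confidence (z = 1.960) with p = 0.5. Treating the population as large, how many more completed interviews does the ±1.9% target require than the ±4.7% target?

At ±4.7%: n = 1.960² × 0.2500 / 0.047² ≈ 434.77 → 435.
At ±1.9%: n = 1.960² × 0.2500 / 0.019² ≈ 2660.39 → 2661.
Additional respondents: 2661 − 435 = 2226.

2226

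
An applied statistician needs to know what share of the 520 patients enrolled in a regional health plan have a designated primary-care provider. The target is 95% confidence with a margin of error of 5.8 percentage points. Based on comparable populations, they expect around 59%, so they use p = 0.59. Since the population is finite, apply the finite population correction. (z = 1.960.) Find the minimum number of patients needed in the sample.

181

Unadjusted: n₀ = 1.960² × 0.59 × 0.41 / 0.058² ≈ 276.24, so n₀ = 277.
Finite population correction with N = 520: n = n₀ / (1 + (n₀−1)/N) = 277 / (1 + 276/520) = 277 / 1.5308 ≈ 180.95.
Rounding up, n = 181.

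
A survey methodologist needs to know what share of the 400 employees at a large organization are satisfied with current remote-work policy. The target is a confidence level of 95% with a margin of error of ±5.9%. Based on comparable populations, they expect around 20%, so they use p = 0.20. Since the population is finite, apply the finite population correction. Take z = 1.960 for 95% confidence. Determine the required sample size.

Unadjusted: n₀ = 1.960² × 0.20 × 0.80 / 0.059² ≈ 176.57, so n₀ = 177.
Finite population correction with N = 400: n = n₀ / (1 + (n₀−1)/N) = 177 / (1 + 176/400) = 177 / 1.4400 ≈ 122.92.
Rounding up, n = 123.

123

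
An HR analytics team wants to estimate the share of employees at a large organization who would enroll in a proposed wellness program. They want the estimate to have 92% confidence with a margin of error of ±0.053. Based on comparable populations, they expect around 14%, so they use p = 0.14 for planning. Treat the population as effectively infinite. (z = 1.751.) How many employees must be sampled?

With p = 0.14, p(1−p) = 0.1204.
n = z²·p(1−p)/E² = 1.751² × 0.1204 / 0.053² = 3.0660 × 0.1204 / 0.002809 ≈ 131.42.
Rounding up gives n = 132.

132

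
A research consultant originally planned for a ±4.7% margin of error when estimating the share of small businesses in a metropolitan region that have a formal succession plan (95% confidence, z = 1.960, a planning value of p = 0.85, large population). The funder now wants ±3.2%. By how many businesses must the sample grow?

At ±4.7%: n = 1.960² × 0.1275 / 0.047² ≈ 221.73 → 222.
At ±3.2%: n = 1.960² × 0.1275 / 0.032² ≈ 478.32 → 479.
Additional respondents: 479 − 222 = 257.

257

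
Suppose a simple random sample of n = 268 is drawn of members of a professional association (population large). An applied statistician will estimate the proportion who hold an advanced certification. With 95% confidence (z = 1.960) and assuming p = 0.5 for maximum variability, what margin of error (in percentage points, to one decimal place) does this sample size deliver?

6.0

SE(p̂) = √[p(1−p)/n] = √[0.2500/268] = 0.03054.
E = z × SE = 1.960 × 0.03054 = 0.05986, or 6.0 percentage points.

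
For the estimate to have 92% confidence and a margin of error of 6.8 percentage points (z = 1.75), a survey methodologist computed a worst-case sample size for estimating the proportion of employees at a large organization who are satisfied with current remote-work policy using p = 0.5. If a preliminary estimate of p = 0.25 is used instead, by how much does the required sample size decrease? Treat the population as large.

41

Conservative (p = 0.5): n = 1.75² × 0.25 / 0.068² ≈ 165.58 → 166.
Using p = 0.25: p(1−p) = 0.1875, so n = 1.75² × 0.1875 / 0.068² ≈ 124.18 → 125.
Reduction: 166 − 125 = 41.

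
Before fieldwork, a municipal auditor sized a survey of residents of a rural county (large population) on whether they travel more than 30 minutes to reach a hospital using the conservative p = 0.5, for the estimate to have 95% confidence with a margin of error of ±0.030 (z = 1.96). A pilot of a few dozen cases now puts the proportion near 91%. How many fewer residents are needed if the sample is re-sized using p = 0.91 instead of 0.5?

718

Conservative (p = 0.5): n = 1.96² × 0.25 / 0.030² ≈ 1067.11 → 1068.
Using p = 0.91: p(1−p) = 0.0819, so n = 1.96² × 0.0819 / 0.030² ≈ 349.59 → 350.
Reduction: 1068 − 350 = 718.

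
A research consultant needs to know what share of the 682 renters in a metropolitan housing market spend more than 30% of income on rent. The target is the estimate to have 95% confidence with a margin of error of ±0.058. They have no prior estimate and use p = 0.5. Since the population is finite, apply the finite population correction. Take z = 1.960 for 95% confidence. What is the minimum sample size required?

202

Unadjusted: n₀ = 1.960² × 0.50 × 0.50 / 0.058² ≈ 285.49, so n₀ = 286.
Finite population correction with N = 682: n = n₀ / (1 + (n₀−1)/N) = 286 / (1 + 285/682) = 286 / 1.4179 ≈ 201.71.
Rounding up, n = 202.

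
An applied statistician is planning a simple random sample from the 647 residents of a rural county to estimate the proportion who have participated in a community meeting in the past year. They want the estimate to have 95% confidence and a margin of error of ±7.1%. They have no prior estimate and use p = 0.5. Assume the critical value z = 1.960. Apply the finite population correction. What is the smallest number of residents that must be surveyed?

Unadjusted: n₀ = 1.960² × 0.50 × 0.50 / 0.071² ≈ 190.52, so n₀ = 191.
Finite population correction with N = 647: n = n₀ / (1 + (n₀−1)/N) = 191 / (1 + 190/647) = 191 / 1.2937 ≈ 147.64.
Rounding up, n = 148.

148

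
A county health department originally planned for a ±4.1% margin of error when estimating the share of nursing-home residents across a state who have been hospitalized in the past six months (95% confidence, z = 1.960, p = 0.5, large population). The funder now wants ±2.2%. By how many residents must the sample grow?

At ±4.1%: n = 1.960² × 0.2500 / 0.041² ≈ 571.33 → 572.
At ±2.2%: n = 1.960² × 0.2500 / 0.022² ≈ 1984.30 → 1985.
Additional respondents: 1985 − 572 = 1413.

1413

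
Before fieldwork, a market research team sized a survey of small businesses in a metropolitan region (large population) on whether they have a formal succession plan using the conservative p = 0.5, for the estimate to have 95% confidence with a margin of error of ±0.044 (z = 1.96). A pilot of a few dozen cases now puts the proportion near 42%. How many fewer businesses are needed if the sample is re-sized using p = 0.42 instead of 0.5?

Conservative (p = 0.5): n = 1.96² × 0.25 / 0.044² ≈ 496.07 → 497.
Using p = 0.42: p(1−p) = 0.2436, so n = 1.96² × 0.2436 / 0.044² ≈ 483.37 → 484.
Reduction: 497 − 484 = 13.

13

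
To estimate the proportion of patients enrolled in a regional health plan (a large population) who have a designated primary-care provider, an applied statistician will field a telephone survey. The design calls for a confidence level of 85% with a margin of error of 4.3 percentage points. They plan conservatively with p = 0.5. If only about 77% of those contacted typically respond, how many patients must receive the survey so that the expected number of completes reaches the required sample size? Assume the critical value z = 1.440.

365

Completed interviews needed: n₀ = 1.440² × 0.2500 / 0.043² ≈ 280.37 → 281.
At a 77% response rate, contacts needed = 281 / 0.77 ≈ 364.94 → 365.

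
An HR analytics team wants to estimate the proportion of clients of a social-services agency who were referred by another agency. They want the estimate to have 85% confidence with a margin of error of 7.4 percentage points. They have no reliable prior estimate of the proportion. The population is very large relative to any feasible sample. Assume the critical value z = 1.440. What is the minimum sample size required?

95

With no prior estimate, use p = 0.5, giving p(1−p) = 0.25.
n = z²·p(1−p)/E² = 1.440² × 0.2500 / 0.074² = 2.0736 × 0.2500 / 0.005476 ≈ 94.67.
Rounding up gives n = 95.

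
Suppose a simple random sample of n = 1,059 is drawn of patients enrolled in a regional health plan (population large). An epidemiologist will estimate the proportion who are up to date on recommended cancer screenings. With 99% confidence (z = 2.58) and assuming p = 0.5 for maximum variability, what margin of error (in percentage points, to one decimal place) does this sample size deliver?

4.0

SE(p̂) = √[p(1−p)/n] = √[0.2500/1059] = 0.01536.
E = z × SE = 2.58 × 0.01536 = 0.03964, or 4.0 percentage points.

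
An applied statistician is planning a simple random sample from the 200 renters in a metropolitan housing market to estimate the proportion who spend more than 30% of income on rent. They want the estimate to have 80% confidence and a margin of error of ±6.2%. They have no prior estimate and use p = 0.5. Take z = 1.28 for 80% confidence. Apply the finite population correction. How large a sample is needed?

Unadjusted: n₀ = 1.28² × 0.50 × 0.50 / 0.062² ≈ 106.56, so n₀ = 107.
Finite population correction with N = 200: n = n₀ / (1 + (n₀−1)/N) = 107 / (1 + 106/200) = 107 / 1.5300 ≈ 69.93.
Rounding up, n = 70.

70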